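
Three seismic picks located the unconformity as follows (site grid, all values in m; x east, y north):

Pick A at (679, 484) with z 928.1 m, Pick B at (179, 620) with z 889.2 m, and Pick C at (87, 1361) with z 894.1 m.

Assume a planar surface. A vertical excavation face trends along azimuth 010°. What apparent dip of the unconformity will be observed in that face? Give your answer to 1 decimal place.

1.8°

Let the plane be z = a·x + b·y + c.
Pick B−Pick A: −500a + 136b = −38.9;  Pick C−Pick A: −592a + 877b = −34.
Solving gives a = 0.08238, b = 0.01684.
Unit vector along 010° is (sin 10°, cos 10°) = (0.1736, 0.9848).
Slope in that direction = a·(0.1736) + b·(0.9848) = 0.03089.
Apparent dip = arctan|0.03089| = 1.8° (true dip is 4.8°, so apparent ≤ true as expected).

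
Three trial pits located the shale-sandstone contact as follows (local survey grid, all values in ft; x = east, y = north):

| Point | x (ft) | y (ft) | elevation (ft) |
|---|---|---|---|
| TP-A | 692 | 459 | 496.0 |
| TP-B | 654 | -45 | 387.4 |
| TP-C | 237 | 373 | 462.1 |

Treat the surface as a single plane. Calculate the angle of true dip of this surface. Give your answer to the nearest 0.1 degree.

Two edge vectors: TP-A→TP-B = (-38, -504, -108.6), TP-A→TP-C = (-455, -86, -33.9).
Normal n = (TP-A→TP-B) × (TP-A→TP-C) = (7746, 48124.8, -226052).
So ∂z/∂x = −n_x/n_z = 0.03427 and ∂z/∂y = −n_y/n_z = 0.21289.
Gradient magnitude |∇z| = √(a² + b²) = √(0.00117 + 0.04532) = 0.21563.
True dip = arctan(0.21563) = 12.2°, dipping toward S (azimuth ≈ 189°).

12.2°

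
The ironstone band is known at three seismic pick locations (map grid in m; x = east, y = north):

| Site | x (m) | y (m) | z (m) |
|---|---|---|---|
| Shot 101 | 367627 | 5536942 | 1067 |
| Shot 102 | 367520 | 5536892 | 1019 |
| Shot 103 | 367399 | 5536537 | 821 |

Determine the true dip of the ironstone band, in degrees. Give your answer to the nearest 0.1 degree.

28.0°

Two edge vectors: Shot 101→Shot 102 = (-107, -50, -48), Shot 101→Shot 103 = (-228, -405, -246).
Normal n = (Shot 101→Shot 102) × (Shot 101→Shot 103) = (-7140, -15378, 31935).
So ∂z/∂x = −n_x/n_z = 0.22358 and ∂z/∂y = −n_y/n_z = 0.48154.
Gradient magnitude |∇z| = √(a² + b²) = √(0.04999 + 0.23188) = 0.53091.
True dip = arctan(0.53091) = 28.0°, dipping toward SSW (azimuth ≈ 205°).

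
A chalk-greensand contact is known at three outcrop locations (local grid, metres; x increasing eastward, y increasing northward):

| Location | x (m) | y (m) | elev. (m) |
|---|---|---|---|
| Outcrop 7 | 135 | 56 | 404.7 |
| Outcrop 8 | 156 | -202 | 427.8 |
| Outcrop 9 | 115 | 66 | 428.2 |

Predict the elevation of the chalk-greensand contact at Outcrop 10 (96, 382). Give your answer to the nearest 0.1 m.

391.4 m

Let the plane be z = a·x + b·y + c.
Outcrop 8−Outcrop 7: 21a − 258b = 23.1;  Outcrop 9−Outcrop 7: −20a + 10b = 23.5.
Solving gives a = −1.27152, b = −0.19303.
Then c = 404.7 − a·135 − b·56 = 587.16.
At (96, 382): z = −122.1 − 73.7 + 587.16 = 391.4 m.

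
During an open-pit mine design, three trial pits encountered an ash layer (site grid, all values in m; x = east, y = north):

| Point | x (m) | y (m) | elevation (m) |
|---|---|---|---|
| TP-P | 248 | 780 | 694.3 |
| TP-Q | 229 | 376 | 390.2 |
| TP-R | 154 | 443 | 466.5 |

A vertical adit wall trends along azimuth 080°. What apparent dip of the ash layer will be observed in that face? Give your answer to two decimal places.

10.90°

Let the plane be z = a·x + b·y + c.
TP-Q−TP-P: −19a − 404b = −304.1;  TP-R−TP-P: −94a − 337b = −227.8.
Solving gives a = −0.33099, b = 0.76829.
Unit vector along 080° is (sin 80°, cos 80°) = (0.9848, 0.1736).
Slope in that direction = a·(0.9848) + b·(0.1736) = −0.19255.
Apparent dip = arctan|0.19255| = 10.90° (true dip is 39.9°, so apparent ≤ true as expected).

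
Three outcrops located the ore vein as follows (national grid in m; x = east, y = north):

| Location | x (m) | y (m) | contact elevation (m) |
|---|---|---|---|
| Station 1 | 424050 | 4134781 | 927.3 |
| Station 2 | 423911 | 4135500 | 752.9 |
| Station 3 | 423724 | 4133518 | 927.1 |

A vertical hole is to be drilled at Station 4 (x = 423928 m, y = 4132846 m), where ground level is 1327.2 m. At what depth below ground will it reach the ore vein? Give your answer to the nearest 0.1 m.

197.3 m

Let the plane be z = a·x + b·y + c.
Station 2−Station 1: −139a + 719b = −174.4;  Station 3−Station 1: −326a − 1263b = −0.2.
Solving gives a = 0.537652061, b = −0.138618030.
Then c = 927.3 − a·424050 − b·4134781 = 346091.14.
At (423928, 4132846): z_contact = 227925.76 − 572886.97 + 346091.14 = 1129.93 m.
Depth below ground = 1327.2 − 1129.93 = 197.3 m.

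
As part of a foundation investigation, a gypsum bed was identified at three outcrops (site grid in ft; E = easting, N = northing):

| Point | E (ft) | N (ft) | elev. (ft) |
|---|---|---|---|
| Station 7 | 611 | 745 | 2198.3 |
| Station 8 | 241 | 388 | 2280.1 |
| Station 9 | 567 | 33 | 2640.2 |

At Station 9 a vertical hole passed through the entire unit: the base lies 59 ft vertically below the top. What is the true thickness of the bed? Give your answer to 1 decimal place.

Two edge vectors: Station 7→Station 8 = (-370, -357, 81.8), Station 7→Station 9 = (-44, -712, 441.9).
Normal n = (Station 7→Station 8) × (Station 7→Station 9) = (-99516.7, 159903.8, 247732).
So ∂z/∂E = −n_x/n_z = 0.40171 and ∂z/∂N = −n_y/n_z = −0.64547.
|∇z| = √(a²+b²) = 0.76027, so dip δ = arctan(0.76027) = 37.24°.
True thickness = vertical thickness × cos δ = 59 × cos 37.24° = 47.0 ft.

47.0 ft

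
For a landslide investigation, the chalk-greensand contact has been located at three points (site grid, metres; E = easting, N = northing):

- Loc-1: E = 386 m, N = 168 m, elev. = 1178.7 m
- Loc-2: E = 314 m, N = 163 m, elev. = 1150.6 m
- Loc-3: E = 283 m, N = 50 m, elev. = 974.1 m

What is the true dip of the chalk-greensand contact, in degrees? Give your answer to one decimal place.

56.5°

Let the plane be z = a·E + b·N + c.
Loc-2−Loc-1: −72a − 5b = −28.1;  Loc-3−Loc-1: −103a − 118b = −204.6.
Solving gives a = 0.28728, b = 1.48313.
Gradient magnitude |∇z| = √(a² + b²) = √(0.08253 + 2.19969) = 1.51070.
True dip = arctan(1.51070) = 56.5°, dipping toward S (azimuth ≈ 191°).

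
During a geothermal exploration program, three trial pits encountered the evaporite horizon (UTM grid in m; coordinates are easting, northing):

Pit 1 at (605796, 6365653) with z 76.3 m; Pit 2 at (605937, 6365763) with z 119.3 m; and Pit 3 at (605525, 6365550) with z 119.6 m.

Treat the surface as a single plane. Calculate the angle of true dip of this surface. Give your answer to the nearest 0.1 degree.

52.6°

Two edge vectors: Pit 1→Pit 2 = (141, 110, 43), Pit 1→Pit 3 = (-271, -103, 43.3).
Normal n = (Pit 1→Pit 2) × (Pit 1→Pit 3) = (9192, -17758.3, 15287).
So ∂z/∂easting = −n_x/n_z = −0.60130 and ∂z/∂northing = −n_y/n_z = 1.16166.
Gradient magnitude |∇z| = √(a² + b²) = √(0.36156 + 1.34945) = 1.30806.
True dip = arctan(1.30806) = 52.6°, dipping toward SSE (azimuth ≈ 153°).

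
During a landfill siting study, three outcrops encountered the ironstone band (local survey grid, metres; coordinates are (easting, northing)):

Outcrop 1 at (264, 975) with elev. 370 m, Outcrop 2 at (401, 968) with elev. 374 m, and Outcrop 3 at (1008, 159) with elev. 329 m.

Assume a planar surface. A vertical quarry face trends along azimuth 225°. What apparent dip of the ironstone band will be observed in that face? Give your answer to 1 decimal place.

4.6°

Two edge vectors: Outcrop 1→Outcrop 2 = (137, -7, 4), Outcrop 1→Outcrop 3 = (744, -816, -41).
Normal n = (Outcrop 1→Outcrop 2) × (Outcrop 1→Outcrop 3) = (3551, 8593, -106584).
So ∂z/∂E = −n_x/n_z = 0.03332 and ∂z/∂N = −n_y/n_z = 0.08062.
Unit vector along 225° is (sin 225°, cos 225°) = (-0.7071, -0.7071).
Slope in that direction = a·(-0.7071) + b·(-0.7071) = −0.08057.
Apparent dip = arctan|0.08057| = 4.6° (true dip is 5.0°, so apparent ≤ true as expected).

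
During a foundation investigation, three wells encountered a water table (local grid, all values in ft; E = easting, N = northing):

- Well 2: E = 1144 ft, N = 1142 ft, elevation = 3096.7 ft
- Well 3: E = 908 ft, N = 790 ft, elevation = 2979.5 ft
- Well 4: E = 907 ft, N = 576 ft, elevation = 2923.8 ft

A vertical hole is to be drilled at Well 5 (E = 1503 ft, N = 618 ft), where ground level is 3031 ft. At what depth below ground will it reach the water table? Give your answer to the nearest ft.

31 ft

Two edge vectors: Well 2→Well 3 = (-236, -352, -117.2), Well 2→Well 4 = (-237, -566, -172.9).
Normal n = (Well 2→Well 3) × (Well 2→Well 4) = (-5474.4, -13028, 50152).
So ∂z/∂E = −n_x/n_z = 0.10916 and ∂z/∂N = −n_y/n_z = 0.25977.
Intercept c from Well 2: 3096.7 − 124.87 − 296.66 = 2675.17.
At (1503, 618): z_contact = 164.1 + 160.5 + 2675.17 = 2999.8 ft.
Depth below ground = 3031 − 2999.8 = 31 ft.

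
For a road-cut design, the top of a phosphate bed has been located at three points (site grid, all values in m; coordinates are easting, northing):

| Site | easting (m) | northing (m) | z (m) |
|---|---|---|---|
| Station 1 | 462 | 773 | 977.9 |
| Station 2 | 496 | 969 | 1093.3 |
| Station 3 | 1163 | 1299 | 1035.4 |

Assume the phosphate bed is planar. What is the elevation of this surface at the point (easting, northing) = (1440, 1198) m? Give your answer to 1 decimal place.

Two edge vectors: Station 1→Station 2 = (34, 196, 115.4), Station 1→Station 3 = (701, 526, 57.5).
Normal n = (Station 1→Station 2) × (Station 1→Station 3) = (-49430.4, 78940.4, -119512).
So ∂z/∂easting = −n_x/n_z = −0.413602 and ∂z/∂northing = −n_y/n_z = 0.660523.
Intercept c from Station 1: 977.9 + 191.08 − 510.58 = 658.40.
At (1440, 1198): z = −595.6 + 791.3 + 658.40 = 854.1 m.

854.1 m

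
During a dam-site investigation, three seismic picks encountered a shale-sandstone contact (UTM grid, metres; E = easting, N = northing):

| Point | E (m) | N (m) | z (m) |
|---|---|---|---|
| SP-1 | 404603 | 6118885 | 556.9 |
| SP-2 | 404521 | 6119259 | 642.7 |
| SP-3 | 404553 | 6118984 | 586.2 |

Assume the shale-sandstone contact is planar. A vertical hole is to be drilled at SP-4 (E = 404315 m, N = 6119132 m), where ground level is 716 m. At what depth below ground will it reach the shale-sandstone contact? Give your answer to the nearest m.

Let the plane be z = a·E + b·N + c.
SP-2−SP-1: −82a + 374b = 85.8;  SP-3−SP-1: −50a + 99b = 29.3.
Solving gives a = −0.23284823, b = 0.17835948.
Then c = 556.9 − a·404603 − b·6118885 = −996593.14.
At (404315, 6119132): z_contact = −94144.0 + 1091405.2 − 996593.14 = 668.0 m.
Depth below ground = 716 − 668.0 = 48 m.

48 m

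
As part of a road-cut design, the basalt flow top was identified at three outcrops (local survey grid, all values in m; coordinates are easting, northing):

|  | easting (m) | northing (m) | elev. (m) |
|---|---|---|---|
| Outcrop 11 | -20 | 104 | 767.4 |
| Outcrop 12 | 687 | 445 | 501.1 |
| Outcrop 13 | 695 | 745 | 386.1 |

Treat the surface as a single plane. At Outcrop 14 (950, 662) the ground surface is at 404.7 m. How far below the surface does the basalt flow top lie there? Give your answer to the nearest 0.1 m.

36.8 m

Two edge vectors: Outcrop 11→Outcrop 12 = (707, 341, -266.3), Outcrop 11→Outcrop 13 = (715, 641, -381.3).
Normal n = (Outcrop 11→Outcrop 12) × (Outcrop 11→Outcrop 13) = (40675, 79174.6, 209372).
So ∂z/∂easting = −n_x/n_z = −0.19427 and ∂z/∂northing = −n_y/n_z = −0.37815.
Intercept c from Outcrop 11: 767.4 − 3.89 + 39.33 = 802.84.
At (950, 662): z_contact = −184.56 − 250.34 + 802.84 = 367.95 m.
Depth below ground = 404.7 − 367.95 = 36.8 m.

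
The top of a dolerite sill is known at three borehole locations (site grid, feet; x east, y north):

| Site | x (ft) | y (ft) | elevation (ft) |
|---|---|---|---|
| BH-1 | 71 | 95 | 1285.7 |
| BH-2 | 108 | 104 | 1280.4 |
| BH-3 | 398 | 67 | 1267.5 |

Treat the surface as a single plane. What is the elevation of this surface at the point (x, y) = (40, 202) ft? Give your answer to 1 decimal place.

Two edge vectors: BH-1→BH-2 = (37, 9, -5.3), BH-1→BH-3 = (327, -28, -18.2).
Normal n = (BH-1→BH-2) × (BH-1→BH-3) = (-312.2, -1059.7, -3979).
So ∂z/∂x = −n_x/n_z = −0.07846 and ∂z/∂y = −n_y/n_z = −0.26632.
Intercept c from BH-1: 1285.7 + 5.57 + 25.30 = 1316.57.
At (40, 202): z = −3.1 − 53.8 + 1316.57 = 1259.6 ft.

1259.6 ft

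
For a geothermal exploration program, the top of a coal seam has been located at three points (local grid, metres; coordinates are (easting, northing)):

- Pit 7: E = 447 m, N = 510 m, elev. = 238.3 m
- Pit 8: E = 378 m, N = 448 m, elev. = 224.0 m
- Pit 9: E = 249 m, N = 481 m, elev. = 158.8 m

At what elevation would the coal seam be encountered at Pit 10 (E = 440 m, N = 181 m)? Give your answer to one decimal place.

320.2 m

Two edge vectors: Pit 7→Pit 8 = (-69, -62, -14.3), Pit 7→Pit 9 = (-198, -29, -79.5).
Normal n = (Pit 7→Pit 8) × (Pit 7→Pit 9) = (4514.3, -2654.1, -10275).
So ∂z/∂E = −n_x/n_z = 0.43935 and ∂z/∂N = −n_y/n_z = −0.25831.
Intercept c from Pit 7: 238.3 − 196.39 + 131.74 = 173.65.
At (440, 181): z = 193.3 − 46.8 + 173.65 = 320.2 m.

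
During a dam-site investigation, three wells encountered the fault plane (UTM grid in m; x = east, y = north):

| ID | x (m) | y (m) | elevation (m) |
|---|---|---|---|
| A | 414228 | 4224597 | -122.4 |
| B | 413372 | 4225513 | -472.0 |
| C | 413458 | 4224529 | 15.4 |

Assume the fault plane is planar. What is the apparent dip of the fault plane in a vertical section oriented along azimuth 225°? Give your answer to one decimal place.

Two edge vectors: A→B = (-856, 916, -349.6), A→C = (-770, -68, 137.8).
Normal n = (A→B) × (A→C) = (102452, 387148.8, 763528).
So ∂z/∂x = −n_x/n_z = −0.13418 and ∂z/∂y = −n_y/n_z = −0.50705.
Unit vector along 225° is (sin 225°, cos 225°) = (-0.7071, -0.7071).
Slope in that direction = a·(-0.7071) + b·(-0.7071) = 0.45342.
Apparent dip = arctan|0.45342| = 24.4° (true dip is 27.7°, so apparent ≤ true as expected).

24.4°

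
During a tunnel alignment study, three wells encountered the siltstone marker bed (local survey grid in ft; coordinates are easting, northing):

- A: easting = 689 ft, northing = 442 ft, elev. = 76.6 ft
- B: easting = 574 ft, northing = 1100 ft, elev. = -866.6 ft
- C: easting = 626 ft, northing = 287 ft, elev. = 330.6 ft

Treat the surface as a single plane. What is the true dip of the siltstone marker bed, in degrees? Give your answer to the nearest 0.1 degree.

56.9°

Two edge vectors: A→B = (-115, 658, -943.2), A→C = (-63, -155, 254).
Normal n = (A→B) × (A→C) = (20936, 88631.6, 59279).
So ∂z/∂easting = −n_x/n_z = −0.35318 and ∂z/∂northing = −n_y/n_z = −1.49516.
Gradient magnitude |∇z| = √(a² + b²) = √(0.12473 + 2.23550) = 1.53631.
True dip = arctan(1.53631) = 56.9°, dipping toward NNE (azimuth ≈ 013°).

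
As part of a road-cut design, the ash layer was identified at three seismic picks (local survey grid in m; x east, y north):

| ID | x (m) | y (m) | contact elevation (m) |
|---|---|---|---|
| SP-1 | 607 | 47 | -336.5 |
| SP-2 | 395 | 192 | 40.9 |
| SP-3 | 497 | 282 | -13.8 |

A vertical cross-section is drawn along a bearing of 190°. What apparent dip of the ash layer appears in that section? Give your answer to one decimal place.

29.6°

Let the plane be z = a·x + b·y + c.
SP-2−SP-1: −212a + 145b = 377.4;  SP-3−SP-1: −110a + 235b = 322.7.
Solving gives a = −1.23701, b = 0.79417.
Unit vector along 190° is (sin 190°, cos 190°) = (-0.1736, -0.9848).
Slope in that direction = a·(-0.1736) + b·(-0.9848) = −0.56730.
Apparent dip = arctan|0.56730| = 29.6° (true dip is 55.8°, so apparent ≤ true as expected).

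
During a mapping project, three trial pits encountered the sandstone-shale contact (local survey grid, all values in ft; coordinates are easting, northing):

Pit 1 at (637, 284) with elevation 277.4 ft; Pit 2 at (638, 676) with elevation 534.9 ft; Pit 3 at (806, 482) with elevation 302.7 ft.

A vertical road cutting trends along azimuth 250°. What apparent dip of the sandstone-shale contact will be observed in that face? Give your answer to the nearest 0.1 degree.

19.8°

Let the plane be z = a·easting + b·northing + c.
Pit 2−Pit 1: 1a + 392b = 257.5;  Pit 3−Pit 1: 169a + 198b = 25.3.
Solving gives a = −0.62176, b = 0.65847.
Unit vector along 250° is (sin 250°, cos 250°) = (-0.9397, -0.3420).
Slope in that direction = a·(-0.9397) + b·(-0.3420) = 0.35905.
Apparent dip = arctan|0.35905| = 19.8° (true dip is 42.2°, so apparent ≤ true as expected).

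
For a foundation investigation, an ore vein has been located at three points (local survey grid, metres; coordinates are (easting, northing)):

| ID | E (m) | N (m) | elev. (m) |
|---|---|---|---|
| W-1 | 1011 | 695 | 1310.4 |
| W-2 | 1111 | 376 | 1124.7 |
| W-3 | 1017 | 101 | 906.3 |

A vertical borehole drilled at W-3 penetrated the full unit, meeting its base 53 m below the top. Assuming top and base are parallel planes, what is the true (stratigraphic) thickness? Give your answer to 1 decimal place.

42.3 m

Let the plane be z = a·E + b·N + c.
W-2−W-1: 100a − 319b = −185.7;  W-3−W-1: 6a − 594b = −404.1.
Solving gives a = 0.32359, b = 0.68357.
|∇z| = √(a²+b²) = 0.75630, so dip δ = arctan(0.75630) = 37.10°.
True thickness = vertical thickness × cos δ = 53 × cos 37.10° = 42.3 m.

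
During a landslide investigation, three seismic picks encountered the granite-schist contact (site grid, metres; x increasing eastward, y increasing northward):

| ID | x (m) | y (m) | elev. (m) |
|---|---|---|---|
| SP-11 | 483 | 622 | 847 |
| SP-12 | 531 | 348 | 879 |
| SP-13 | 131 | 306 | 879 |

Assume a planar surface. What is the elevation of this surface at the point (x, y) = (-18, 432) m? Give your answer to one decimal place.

Two edge vectors: SP-11→SP-12 = (48, -274, 32), SP-11→SP-13 = (-352, -316, 32).
Normal n = (SP-11→SP-12) × (SP-11→SP-13) = (1344, -12800, -111616).
So ∂z/∂x = −n_x/n_z = 0.01204 and ∂z/∂y = −n_y/n_z = −0.11468.
Intercept c from SP-11: 847 − 5.82 + 71.33 = 912.51.
At (-18, 432): z = −0.2 − 49.5 + 912.51 = 862.8 m.

862.8 m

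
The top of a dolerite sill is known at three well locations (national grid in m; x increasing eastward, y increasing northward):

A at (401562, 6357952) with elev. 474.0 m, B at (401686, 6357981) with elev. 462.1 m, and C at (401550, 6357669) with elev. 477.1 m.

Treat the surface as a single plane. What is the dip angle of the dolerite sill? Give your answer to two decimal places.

5.40°

Two edge vectors: A→B = (124, 29, -11.9), A→C = (-12, -283, 3.1).
Normal n = (A→B) × (A→C) = (-3277.8, -241.6, -34744).
So ∂z/∂x = −n_x/n_z = −0.09434 and ∂z/∂y = −n_y/n_z = −0.00695.
Gradient magnitude |∇z| = √(a² + b²) = √(0.00890 + 0.00005) = 0.09460.
True dip = arctan(0.09460) = 5.40°, dipping toward E (azimuth ≈ 086°).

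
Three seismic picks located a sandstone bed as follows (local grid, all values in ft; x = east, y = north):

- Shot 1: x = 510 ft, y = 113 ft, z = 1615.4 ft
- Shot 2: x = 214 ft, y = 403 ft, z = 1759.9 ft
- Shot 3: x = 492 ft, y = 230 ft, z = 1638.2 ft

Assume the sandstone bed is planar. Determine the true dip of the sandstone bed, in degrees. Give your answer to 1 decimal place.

20.7°

Two edge vectors: Shot 1→Shot 2 = (-296, 290, 144.5), Shot 1→Shot 3 = (-18, 117, 22.8).
Normal n = (Shot 1→Shot 2) × (Shot 1→Shot 3) = (-10294.5, 4147.8, -29412).
So ∂z/∂x = −n_x/n_z = −0.35001 and ∂z/∂y = −n_y/n_z = 0.14102.
Gradient magnitude |∇z| = √(a² + b²) = √(0.12251 + 0.01989) = 0.37735.
True dip = arctan(0.37735) = 20.7°, dipping toward ESE (azimuth ≈ 112°).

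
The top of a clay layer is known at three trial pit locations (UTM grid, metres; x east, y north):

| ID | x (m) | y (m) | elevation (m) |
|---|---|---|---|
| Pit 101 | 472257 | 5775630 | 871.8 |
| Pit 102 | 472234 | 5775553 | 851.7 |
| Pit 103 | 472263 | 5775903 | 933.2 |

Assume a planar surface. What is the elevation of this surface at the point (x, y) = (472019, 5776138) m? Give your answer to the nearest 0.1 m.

953.5 m

Two edge vectors: Pit 101→Pit 102 = (-23, -77, -20.1), Pit 101→Pit 103 = (6, 273, 61.4).
Normal n = (Pit 101→Pit 102) × (Pit 101→Pit 103) = (759.5, 1291.6, -5817).
So ∂z/∂x = −n_x/n_z = 0.130565584 and ∂z/∂y = −n_y/n_z = 0.222038852.
Intercept c from Pit 101: 871.8 − 61660.51 − 1282414.25 = −1343202.96.
At (472019, 5776138): z = 61629.4 + 1282527.0 − 1343202.96 = 953.5 m.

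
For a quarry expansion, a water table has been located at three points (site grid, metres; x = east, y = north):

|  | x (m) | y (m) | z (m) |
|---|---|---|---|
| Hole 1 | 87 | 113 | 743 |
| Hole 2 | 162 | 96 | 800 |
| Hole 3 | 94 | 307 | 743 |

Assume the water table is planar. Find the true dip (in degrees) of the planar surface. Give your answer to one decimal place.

Two edge vectors: Hole 1→Hole 2 = (75, -17, 57), Hole 1→Hole 3 = (7, 194, 0).
Normal n = (Hole 1→Hole 2) × (Hole 1→Hole 3) = (-11058, 399, 14669).
So ∂z/∂x = −n_x/n_z = 0.75383 and ∂z/∂y = −n_y/n_z = −0.02720.
Gradient magnitude |∇z| = √(a² + b²) = √(0.56827 + 0.00074) = 0.75433.
True dip = arctan(0.75433) = 37.0°, dipping toward W (azimuth ≈ 272°).

37.0°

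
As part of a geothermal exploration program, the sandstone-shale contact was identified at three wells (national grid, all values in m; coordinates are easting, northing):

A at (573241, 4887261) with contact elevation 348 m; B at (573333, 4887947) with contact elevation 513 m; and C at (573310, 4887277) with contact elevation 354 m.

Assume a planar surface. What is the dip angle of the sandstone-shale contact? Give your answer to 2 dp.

Let the plane be z = a·easting + b·northing + c.
B−A: 92a + 686b = 165;  C−A: 69a + 16b = 6.
Solving gives a = 0.03218, b = 0.23621.
Gradient magnitude |∇z| = √(a² + b²) = √(0.00104 + 0.05579) = 0.23839.
True dip = arctan(0.23839) = 13.41°, dipping toward S (azimuth ≈ 188°).

13.41°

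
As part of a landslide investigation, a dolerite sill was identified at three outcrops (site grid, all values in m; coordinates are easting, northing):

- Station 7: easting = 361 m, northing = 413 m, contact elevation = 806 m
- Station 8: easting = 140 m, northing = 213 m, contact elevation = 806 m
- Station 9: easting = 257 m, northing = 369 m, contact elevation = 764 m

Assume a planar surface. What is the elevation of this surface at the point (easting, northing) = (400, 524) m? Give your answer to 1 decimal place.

Two edge vectors: Station 7→Station 8 = (-221, -200, 0), Station 7→Station 9 = (-104, -44, -42).
Normal n = (Station 7→Station 8) × (Station 7→Station 9) = (8400, -9282, -11076).
So ∂z/∂easting = −n_x/n_z = 0.75840 and ∂z/∂northing = −n_y/n_z = −0.83803.
Intercept c from Station 7: 806 − 273.78 + 346.11 = 878.32.
At (400, 524): z = 303.4 − 439.1 + 878.32 = 742.6 m.

742.6 m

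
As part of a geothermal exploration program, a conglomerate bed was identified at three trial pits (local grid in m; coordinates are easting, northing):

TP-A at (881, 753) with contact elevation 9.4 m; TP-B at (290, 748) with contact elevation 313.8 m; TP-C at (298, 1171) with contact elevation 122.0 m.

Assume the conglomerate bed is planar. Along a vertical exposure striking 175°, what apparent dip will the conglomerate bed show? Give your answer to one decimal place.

Two edge vectors: TP-A→TP-B = (-591, -5, 304.4), TP-A→TP-C = (-583, 418, 112.6).
Normal n = (TP-A→TP-B) × (TP-A→TP-C) = (-127802.2, -110918.6, -249953).
So ∂z/∂easting = −n_x/n_z = −0.51130 and ∂z/∂northing = −n_y/n_z = −0.44376.
Unit vector along 175° is (sin 175°, cos 175°) = (0.0872, -0.9962).
Slope in that direction = a·(0.0872) + b·(-0.9962) = 0.39751.
Apparent dip = arctan|0.39751| = 21.7° (true dip is 34.1°, so apparent ≤ true as expected).

21.7°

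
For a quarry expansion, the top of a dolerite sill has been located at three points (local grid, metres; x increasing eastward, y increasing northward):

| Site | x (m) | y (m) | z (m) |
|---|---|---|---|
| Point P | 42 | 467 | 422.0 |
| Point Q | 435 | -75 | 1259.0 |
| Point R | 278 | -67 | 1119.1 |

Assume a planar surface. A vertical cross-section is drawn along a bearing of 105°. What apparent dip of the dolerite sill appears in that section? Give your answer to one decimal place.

46.6°

Let the plane be z = a·x + b·y + c.
Point Q−Point P: 393a − 542b = 837;  Point R−Point P: 236a − 534b = 697.1.
Solving gives a = 0.84356, b = −0.93262.
Unit vector along 105° is (sin 105°, cos 105°) = (0.9659, -0.2588).
Slope in that direction = a·(0.9659) + b·(-0.2588) = 1.05620.
Apparent dip = arctan|1.05620| = 46.6° (true dip is 51.5°, so apparent ≤ true as expected).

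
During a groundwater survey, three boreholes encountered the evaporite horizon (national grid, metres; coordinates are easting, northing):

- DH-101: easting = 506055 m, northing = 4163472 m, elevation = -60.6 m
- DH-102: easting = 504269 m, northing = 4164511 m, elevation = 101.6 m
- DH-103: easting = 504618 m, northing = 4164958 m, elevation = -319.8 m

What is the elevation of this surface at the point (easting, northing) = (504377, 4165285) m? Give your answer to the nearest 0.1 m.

Let the plane be z = a·easting + b·northing + c.
DH-102−DH-101: −1786a + 1039b = 162.2;  DH-103−DH-101: −1437a + 1486b = −259.2.
Solving gives a = −0.439585410, b = −0.599518327.
Then c = -60.6 − a·506055 − b·4163472 = 2718471.56.
At (504377, 4165285): z = −221716.8 − 2497164.7 + 2718471.56 = -409.9 m.

-409.9 m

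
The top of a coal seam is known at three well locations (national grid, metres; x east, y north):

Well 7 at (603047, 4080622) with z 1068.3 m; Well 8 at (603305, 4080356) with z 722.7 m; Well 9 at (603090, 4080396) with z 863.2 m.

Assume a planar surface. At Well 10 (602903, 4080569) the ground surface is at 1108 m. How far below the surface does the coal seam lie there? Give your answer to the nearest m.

Let the plane be z = a·x + b·y + c.
Well 8−Well 7: 258a − 266b = −345.6;  Well 9−Well 7: 43a − 226b = −205.1.
Solving gives a = −0.50243226, b = 0.81192661.
Then c = 1068.3 − a·603047 − b·4080622 = −3009107.00.
At (602903, 4080569): z_contact = −302917.9 + 3313122.5 − 3009107.00 = 1097.6 m.
Depth below ground = 1108 − 1097.6 = 10 m.

10 m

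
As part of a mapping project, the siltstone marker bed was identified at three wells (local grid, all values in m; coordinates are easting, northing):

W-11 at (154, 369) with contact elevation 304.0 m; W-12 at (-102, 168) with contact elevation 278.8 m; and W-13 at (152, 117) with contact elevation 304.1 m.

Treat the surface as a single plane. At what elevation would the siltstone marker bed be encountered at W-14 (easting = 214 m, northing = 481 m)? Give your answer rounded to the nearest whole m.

310 m

Let the plane be z = a·easting + b·northing + c.
W-12−W-11: −256a − 201b = −25.2;  W-13−W-11: −2a − 252b = 0.1.
Solving gives a = 0.09937, b = −0.00119.
Then c = 304 − a·154 − b·369 = 289.13.
At (214, 481): z = 21.3 − 0.6 + 289.13 = 309.8 m.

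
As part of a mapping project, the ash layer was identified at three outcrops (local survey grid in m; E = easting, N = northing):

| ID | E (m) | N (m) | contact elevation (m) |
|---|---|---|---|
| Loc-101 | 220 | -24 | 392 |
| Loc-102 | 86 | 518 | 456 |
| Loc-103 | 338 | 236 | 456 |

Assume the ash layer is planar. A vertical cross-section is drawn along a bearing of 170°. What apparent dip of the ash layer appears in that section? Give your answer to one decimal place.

Two edge vectors: Loc-101→Loc-102 = (-134, 542, 64), Loc-101→Loc-103 = (118, 260, 64).
Normal n = (Loc-101→Loc-102) × (Loc-101→Loc-103) = (18048, 16128, -98796).
So ∂z/∂E = −n_x/n_z = 0.18268 and ∂z/∂N = −n_y/n_z = 0.16325.
Unit vector along 170° is (sin 170°, cos 170°) = (0.1736, -0.9848).
Slope in that direction = a·(0.1736) + b·(-0.9848) = −0.12904.
Apparent dip = arctan|0.12904| = 7.4° (true dip is 13.8°, so apparent ≤ true as expected).

7.4°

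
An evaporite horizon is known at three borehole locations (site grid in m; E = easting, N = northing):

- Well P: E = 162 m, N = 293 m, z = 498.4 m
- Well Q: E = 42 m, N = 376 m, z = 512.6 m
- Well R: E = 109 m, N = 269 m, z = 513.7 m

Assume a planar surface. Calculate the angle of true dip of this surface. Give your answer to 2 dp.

14.93°

Two edge vectors: Well P→Well Q = (-120, 83, 14.2), Well P→Well R = (-53, -24, 15.3).
Normal n = (Well P→Well Q) × (Well P→Well R) = (1610.7, 1083.4, 7279).
So ∂z/∂E = −n_x/n_z = −0.22128 and ∂z/∂N = −n_y/n_z = −0.14884.
Gradient magnitude |∇z| = √(a² + b²) = √(0.04897 + 0.02215) = 0.26668.
True dip = arctan(0.26668) = 14.93°, dipping toward NE (azimuth ≈ 056°).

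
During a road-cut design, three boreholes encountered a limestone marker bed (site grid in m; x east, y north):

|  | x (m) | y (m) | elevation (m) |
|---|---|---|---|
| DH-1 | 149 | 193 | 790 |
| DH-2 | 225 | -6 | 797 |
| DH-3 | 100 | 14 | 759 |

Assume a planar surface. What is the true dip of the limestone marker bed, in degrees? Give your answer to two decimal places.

18.23°

Two edge vectors: DH-1→DH-2 = (76, -199, 7), DH-1→DH-3 = (-49, -179, -31).
Normal n = (DH-1→DH-2) × (DH-1→DH-3) = (7422, 2013, -23355).
So ∂z/∂x = −n_x/n_z = 0.31779 and ∂z/∂y = −n_y/n_z = 0.08619.
Gradient magnitude |∇z| = √(a² + b²) = √(0.10099 + 0.00743) = 0.32927.
True dip = arctan(0.32927) = 18.23°, dipping toward WSW (azimuth ≈ 255°).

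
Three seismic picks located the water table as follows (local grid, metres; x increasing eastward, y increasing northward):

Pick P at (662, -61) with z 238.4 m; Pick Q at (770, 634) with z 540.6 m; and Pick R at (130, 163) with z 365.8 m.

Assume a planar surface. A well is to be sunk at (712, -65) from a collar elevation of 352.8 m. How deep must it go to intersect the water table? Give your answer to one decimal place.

Let the plane be z = a·x + b·y + c.
Pick Q−Pick P: 108a + 695b = 302.2;  Pick R−Pick P: −532a + 224b = 127.4.
Solving gives a = −0.05293, b = 0.44304.
Then c = 238.4 − a·662 − b·-61 = 300.46.
At (712, -65): z_contact = −37.69 − 28.80 + 300.46 = 233.98 m.
Depth below ground = 352.8 − 233.98 = 118.8 m.

118.8 m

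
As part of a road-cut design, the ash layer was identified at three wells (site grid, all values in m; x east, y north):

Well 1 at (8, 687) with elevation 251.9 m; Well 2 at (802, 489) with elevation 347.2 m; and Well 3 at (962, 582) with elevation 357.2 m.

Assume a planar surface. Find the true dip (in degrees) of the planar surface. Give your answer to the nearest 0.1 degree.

7.1°

Two edge vectors: Well 1→Well 2 = (794, -198, 95.3), Well 1→Well 3 = (954, -105, 105.3).
Normal n = (Well 1→Well 2) × (Well 1→Well 3) = (-10842.9, 7308, 105522).
So ∂z/∂x = −n_x/n_z = 0.10275 and ∂z/∂y = −n_y/n_z = −0.06926.
Gradient magnitude |∇z| = √(a² + b²) = √(0.01056 + 0.00480) = 0.12391.
True dip = arctan(0.12391) = 7.1°, dipping toward NW (azimuth ≈ 304°).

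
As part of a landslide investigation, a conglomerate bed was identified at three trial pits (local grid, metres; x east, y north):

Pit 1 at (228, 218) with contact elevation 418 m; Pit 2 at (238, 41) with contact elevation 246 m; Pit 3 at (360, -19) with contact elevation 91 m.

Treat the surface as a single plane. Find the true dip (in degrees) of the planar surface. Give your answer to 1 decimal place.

Two edge vectors: Pit 1→Pit 2 = (10, -177, -172), Pit 1→Pit 3 = (132, -237, -327).
Normal n = (Pit 1→Pit 2) × (Pit 1→Pit 3) = (17115, -19434, 20994).
So ∂z/∂x = −n_x/n_z = −0.81523 and ∂z/∂y = −n_y/n_z = 0.92569.
Gradient magnitude |∇z| = √(a² + b²) = √(0.66460 + 0.85691) = 1.23350.
True dip = arctan(1.23350) = 51.0°, dipping toward SE (azimuth ≈ 139°).

51.0°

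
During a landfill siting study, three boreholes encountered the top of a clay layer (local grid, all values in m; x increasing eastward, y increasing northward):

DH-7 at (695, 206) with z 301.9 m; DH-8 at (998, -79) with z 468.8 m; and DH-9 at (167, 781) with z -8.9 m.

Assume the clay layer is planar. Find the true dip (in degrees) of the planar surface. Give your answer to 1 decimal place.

21.9°

Two edge vectors: DH-7→DH-8 = (303, -285, 166.9), DH-7→DH-9 = (-528, 575, -310.8).
Normal n = (DH-7→DH-8) × (DH-7→DH-9) = (-7389.5, 6049.2, 23745).
So ∂z/∂x = −n_x/n_z = 0.31120 and ∂z/∂y = −n_y/n_z = −0.25476.
Gradient magnitude |∇z| = √(a² + b²) = √(0.09685 + 0.06490) = 0.40218.
True dip = arctan(0.40218) = 21.9°, dipping toward NW (azimuth ≈ 309°).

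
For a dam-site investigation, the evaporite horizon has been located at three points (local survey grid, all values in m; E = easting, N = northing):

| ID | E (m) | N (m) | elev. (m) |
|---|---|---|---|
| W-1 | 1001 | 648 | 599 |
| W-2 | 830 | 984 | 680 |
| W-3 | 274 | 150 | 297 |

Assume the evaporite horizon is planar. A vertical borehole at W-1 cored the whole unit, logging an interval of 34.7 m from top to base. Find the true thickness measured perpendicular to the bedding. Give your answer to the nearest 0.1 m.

32.4 m

Two edge vectors: W-1→W-2 = (-171, 336, 81), W-1→W-3 = (-727, -498, -302).
Normal n = (W-1→W-2) × (W-1→W-3) = (-61134, -110529, 329430).
So ∂z/∂E = −n_x/n_z = 0.18558 and ∂z/∂N = −n_y/n_z = 0.33552.
|∇z| = √(a²+b²) = 0.38342, so dip δ = arctan(0.38342) = 20.98°.
True thickness = vertical thickness × cos δ = 34.7 × cos 20.98° = 32.4 m.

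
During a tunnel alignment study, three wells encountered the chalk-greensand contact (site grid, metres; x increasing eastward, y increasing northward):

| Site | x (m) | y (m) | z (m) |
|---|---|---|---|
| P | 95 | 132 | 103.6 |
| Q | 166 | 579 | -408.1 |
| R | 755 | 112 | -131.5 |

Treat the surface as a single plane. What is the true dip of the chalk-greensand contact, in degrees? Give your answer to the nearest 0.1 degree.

49.0°

Two edge vectors: P→Q = (71, 447, -511.7), P→R = (660, -20, -235.1).
Normal n = (P→Q) × (P→R) = (-115323.7, -321029.9, -296440).
So ∂z/∂x = −n_x/n_z = −0.38903 and ∂z/∂y = −n_y/n_z = −1.08295.
Gradient magnitude |∇z| = √(a² + b²) = √(0.15134 + 1.17278) = 1.15071.
True dip = arctan(1.15071) = 49.0°, dipping toward NNE (azimuth ≈ 020°).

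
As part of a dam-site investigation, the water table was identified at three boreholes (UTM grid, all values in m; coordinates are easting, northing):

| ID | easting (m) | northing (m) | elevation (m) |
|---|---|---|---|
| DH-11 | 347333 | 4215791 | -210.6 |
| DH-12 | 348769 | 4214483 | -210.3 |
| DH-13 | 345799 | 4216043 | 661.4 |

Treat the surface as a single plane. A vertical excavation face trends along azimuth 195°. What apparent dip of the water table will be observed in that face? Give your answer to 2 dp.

Let the plane be z = a·easting + b·northing + c.
DH-12−DH-11: 1436a − 1308b = 0.3;  DH-13−DH-11: −1534a + 252b = 872.
Solving gives a = −0.69357, b = −0.76168.
Unit vector along 195° is (sin 195°, cos 195°) = (-0.2588, -0.9659).
Slope in that direction = a·(-0.2588) + b·(-0.9659) = 0.91523.
Apparent dip = arctan|0.91523| = 42.47° (true dip is 45.9°, so apparent ≤ true as expected).

42.47°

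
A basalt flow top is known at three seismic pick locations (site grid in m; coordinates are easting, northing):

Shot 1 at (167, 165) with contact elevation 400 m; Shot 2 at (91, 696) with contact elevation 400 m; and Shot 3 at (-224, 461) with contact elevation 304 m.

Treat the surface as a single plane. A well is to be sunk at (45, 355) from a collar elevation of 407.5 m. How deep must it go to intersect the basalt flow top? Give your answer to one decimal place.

33.6 m

Two edge vectors: Shot 1→Shot 2 = (-76, 531, 0), Shot 1→Shot 3 = (-391, 296, -96).
Normal n = (Shot 1→Shot 2) × (Shot 1→Shot 3) = (-50976, -7296, 185125).
So ∂z/∂easting = −n_x/n_z = 0.27536 and ∂z/∂northing = −n_y/n_z = 0.03941.
Intercept c from Shot 1: 400 − 45.99 − 6.50 = 347.51.
At (45, 355): z_contact = 12.39 + 13.99 + 347.51 = 373.89 m.
Depth below ground = 407.5 − 373.89 = 33.6 m.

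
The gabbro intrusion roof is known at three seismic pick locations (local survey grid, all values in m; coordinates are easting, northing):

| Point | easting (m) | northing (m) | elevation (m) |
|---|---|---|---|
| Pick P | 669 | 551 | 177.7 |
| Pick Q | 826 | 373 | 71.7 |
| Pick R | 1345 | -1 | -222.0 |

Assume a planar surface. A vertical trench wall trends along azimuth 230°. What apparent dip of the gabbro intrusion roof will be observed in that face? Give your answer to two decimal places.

6.70°

Two edge vectors: Pick P→Pick Q = (157, -178, -106), Pick P→Pick R = (676, -552, -399.7).
Normal n = (Pick P→Pick Q) × (Pick P→Pick R) = (12634.6, -8903.1, 33664).
So ∂z/∂easting = −n_x/n_z = −0.37531 and ∂z/∂northing = −n_y/n_z = 0.26447.
Unit vector along 230° is (sin 230°, cos 230°) = (-0.7660, -0.6428).
Slope in that direction = a·(-0.7660) + b·(-0.6428) = 0.11751.
Apparent dip = arctan|0.11751| = 6.70° (true dip is 24.7°, so apparent ≤ true as expected).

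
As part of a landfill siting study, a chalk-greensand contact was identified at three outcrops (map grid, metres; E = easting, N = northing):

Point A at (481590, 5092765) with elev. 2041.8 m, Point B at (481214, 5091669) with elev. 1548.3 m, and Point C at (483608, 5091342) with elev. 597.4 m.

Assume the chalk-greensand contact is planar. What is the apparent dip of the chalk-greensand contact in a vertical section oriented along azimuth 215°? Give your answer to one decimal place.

15.4°

Let the plane be z = a·E + b·N + c.
Point B−Point A: −376a − 1096b = −493.5;  Point C−Point A: 2018a − 1423b = −1444.4.
Solving gives a = −0.32067, b = 0.56029.
Unit vector along 215° is (sin 215°, cos 215°) = (-0.5736, -0.8192).
Slope in that direction = a·(-0.5736) + b·(-0.8192) = −0.27503.
Apparent dip = arctan|0.27503| = 15.4° (true dip is 32.8°, so apparent ≤ true as expected).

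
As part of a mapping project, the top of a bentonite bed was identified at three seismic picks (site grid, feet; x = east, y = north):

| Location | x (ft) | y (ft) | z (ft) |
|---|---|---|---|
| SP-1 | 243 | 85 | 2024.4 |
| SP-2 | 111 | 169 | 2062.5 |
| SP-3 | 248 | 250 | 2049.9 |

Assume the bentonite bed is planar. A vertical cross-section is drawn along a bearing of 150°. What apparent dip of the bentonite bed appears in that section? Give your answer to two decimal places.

13.07°

Let the plane be z = a·x + b·y + c.
SP-2−SP-1: −132a + 84b = 38.1;  SP-3−SP-1: 5a + 165b = 25.5.
Solving gives a = −0.18669, b = 0.16020.
Unit vector along 150° is (sin 150°, cos 150°) = (0.5000, -0.8660).
Slope in that direction = a·(0.5000) + b·(-0.8660) = −0.23208.
Apparent dip = arctan|0.23208| = 13.07° (true dip is 13.8°, so apparent ≤ true as expected).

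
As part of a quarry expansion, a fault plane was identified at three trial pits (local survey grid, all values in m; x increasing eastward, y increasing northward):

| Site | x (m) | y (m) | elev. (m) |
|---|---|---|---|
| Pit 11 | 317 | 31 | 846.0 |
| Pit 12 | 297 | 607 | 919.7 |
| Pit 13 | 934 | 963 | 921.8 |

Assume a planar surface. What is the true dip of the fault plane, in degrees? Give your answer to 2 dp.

Two edge vectors: Pit 11→Pit 12 = (-20, 576, 73.7), Pit 11→Pit 13 = (617, 932, 75.8).
Normal n = (Pit 11→Pit 12) × (Pit 11→Pit 13) = (-25027.6, 46988.9, -374032).
So ∂z/∂x = −n_x/n_z = −0.06691 and ∂z/∂y = −n_y/n_z = 0.12563.
Gradient magnitude |∇z| = √(a² + b²) = √(0.00448 + 0.01578) = 0.14234.
True dip = arctan(0.14234) = 8.10°, dipping toward SSE (azimuth ≈ 152°).

8.10°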